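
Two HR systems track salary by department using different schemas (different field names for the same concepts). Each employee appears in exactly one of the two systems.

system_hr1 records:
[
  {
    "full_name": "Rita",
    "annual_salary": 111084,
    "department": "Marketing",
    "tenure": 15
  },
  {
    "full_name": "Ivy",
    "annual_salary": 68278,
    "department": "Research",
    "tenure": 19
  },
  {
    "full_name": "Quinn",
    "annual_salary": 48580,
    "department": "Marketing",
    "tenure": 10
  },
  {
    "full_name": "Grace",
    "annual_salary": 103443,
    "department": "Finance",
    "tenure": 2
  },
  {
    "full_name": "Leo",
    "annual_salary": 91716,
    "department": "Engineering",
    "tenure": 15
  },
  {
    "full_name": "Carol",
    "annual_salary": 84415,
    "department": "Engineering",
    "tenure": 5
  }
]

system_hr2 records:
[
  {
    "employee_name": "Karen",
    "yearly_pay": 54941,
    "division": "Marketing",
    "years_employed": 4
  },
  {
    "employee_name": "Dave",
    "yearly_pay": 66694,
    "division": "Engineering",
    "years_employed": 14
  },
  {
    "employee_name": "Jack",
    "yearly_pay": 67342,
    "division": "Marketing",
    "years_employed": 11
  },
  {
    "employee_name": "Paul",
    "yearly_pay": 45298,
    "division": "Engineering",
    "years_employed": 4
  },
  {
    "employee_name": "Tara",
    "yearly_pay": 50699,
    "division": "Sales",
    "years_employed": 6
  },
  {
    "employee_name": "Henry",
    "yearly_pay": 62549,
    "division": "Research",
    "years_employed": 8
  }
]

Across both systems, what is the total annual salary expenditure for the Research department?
130827

Schema mappings:
- "department" (system_hr1) = "division" (system_hr2) = department
- "annual_salary" (system_hr1) = "yearly_pay" (system_hr2) = salary

Research salaries from system_hr1: 68278
Research salaries from system_hr2: 62549

Total: 68278 + 62549 = 130827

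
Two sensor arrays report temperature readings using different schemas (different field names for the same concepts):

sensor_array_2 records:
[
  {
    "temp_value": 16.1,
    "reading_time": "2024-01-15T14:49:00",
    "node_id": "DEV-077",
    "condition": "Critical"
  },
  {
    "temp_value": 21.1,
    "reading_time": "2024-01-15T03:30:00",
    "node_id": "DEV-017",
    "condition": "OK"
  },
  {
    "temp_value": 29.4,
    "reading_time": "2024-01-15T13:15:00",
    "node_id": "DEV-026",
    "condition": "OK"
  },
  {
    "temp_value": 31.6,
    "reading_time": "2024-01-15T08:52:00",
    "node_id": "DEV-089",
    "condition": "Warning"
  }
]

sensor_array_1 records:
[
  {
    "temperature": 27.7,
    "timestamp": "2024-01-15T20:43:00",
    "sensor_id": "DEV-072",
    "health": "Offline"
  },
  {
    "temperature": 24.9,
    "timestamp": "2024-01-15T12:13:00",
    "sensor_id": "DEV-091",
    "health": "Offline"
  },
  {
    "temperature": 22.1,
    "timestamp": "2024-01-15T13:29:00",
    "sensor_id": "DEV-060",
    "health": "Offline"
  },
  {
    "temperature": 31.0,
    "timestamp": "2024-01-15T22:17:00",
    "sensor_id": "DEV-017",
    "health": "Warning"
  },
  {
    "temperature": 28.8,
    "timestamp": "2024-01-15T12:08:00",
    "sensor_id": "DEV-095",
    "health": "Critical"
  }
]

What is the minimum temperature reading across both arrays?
16.1

Schema mapping: "temp_value" (sensor_array_2) = "temperature" (sensor_array_1) = temperature reading

Minimum in sensor_array_2: 16.1
Minimum in sensor_array_1: 22.1

Overall minimum: min(16.1, 22.1) = 16.1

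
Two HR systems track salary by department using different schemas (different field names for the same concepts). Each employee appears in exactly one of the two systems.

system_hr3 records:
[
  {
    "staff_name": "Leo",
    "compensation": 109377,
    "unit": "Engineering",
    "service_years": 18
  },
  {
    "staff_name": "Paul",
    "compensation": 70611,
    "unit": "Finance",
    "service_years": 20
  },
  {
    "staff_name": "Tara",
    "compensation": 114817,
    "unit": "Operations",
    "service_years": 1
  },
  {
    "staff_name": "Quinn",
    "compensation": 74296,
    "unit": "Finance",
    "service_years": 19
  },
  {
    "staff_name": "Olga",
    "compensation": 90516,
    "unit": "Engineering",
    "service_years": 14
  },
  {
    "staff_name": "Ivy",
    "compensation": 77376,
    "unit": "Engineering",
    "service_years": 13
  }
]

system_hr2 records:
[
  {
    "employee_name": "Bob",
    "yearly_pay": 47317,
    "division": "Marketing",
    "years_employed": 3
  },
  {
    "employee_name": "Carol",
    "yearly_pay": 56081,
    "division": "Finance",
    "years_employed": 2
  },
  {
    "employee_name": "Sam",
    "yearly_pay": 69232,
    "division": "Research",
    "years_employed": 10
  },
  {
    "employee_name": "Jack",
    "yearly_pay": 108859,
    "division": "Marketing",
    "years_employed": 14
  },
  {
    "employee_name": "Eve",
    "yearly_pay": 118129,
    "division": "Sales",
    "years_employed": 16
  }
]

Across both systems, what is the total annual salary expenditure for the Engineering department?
277269

Schema mappings:
- "unit" (system_hr3) = "division" (system_hr2) = department
- "compensation" (system_hr3) = "yearly_pay" (system_hr2) = salary

Engineering salaries from system_hr3: 277269
Engineering salaries from system_hr2: 0

Total: 277269 + 0 = 277269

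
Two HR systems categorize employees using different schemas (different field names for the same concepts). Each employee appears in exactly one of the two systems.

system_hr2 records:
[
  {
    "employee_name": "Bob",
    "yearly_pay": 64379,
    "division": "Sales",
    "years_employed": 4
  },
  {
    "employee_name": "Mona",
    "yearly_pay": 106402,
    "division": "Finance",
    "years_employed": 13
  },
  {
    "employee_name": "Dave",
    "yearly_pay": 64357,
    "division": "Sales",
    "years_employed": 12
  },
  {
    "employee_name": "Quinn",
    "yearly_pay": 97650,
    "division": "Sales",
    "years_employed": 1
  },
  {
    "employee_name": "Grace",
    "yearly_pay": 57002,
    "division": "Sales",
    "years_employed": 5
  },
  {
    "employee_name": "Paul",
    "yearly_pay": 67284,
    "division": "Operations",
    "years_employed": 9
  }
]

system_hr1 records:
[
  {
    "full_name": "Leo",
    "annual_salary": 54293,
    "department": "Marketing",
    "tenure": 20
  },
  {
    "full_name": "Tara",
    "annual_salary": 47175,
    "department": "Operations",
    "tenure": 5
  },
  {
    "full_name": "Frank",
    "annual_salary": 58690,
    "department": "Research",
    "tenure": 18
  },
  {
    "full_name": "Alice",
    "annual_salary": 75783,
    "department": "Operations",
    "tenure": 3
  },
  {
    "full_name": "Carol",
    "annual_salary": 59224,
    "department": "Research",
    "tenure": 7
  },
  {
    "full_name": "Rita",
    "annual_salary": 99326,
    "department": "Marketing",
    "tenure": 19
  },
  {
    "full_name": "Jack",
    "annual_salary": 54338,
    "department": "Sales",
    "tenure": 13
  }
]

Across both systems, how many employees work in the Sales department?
5

Schema mapping: "division" (system_hr2) = "department" (system_hr1) = department

Sales employees in system_hr2: 4
Sales employees in system_hr1: 1

Total in Sales: 4 + 1 = 5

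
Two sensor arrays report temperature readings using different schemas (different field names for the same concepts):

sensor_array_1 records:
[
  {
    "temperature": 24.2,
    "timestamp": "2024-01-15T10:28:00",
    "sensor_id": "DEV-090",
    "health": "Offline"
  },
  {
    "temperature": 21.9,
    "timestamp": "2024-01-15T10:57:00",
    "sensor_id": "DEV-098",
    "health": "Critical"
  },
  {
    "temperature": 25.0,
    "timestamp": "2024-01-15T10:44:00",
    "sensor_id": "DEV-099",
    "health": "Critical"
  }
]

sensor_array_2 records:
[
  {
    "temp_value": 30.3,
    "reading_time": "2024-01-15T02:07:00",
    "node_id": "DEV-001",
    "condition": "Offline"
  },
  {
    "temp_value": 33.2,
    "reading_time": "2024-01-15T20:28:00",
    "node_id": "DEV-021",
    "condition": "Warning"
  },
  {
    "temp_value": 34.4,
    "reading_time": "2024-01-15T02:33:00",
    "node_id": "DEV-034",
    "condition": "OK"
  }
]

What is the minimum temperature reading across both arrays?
21.9

Schema mapping: "temperature" (sensor_array_1) = "temp_value" (sensor_array_2) = temperature reading

Minimum in sensor_array_1: 21.9
Minimum in sensor_array_2: 30.3

Overall minimum: min(21.9, 30.3) = 21.9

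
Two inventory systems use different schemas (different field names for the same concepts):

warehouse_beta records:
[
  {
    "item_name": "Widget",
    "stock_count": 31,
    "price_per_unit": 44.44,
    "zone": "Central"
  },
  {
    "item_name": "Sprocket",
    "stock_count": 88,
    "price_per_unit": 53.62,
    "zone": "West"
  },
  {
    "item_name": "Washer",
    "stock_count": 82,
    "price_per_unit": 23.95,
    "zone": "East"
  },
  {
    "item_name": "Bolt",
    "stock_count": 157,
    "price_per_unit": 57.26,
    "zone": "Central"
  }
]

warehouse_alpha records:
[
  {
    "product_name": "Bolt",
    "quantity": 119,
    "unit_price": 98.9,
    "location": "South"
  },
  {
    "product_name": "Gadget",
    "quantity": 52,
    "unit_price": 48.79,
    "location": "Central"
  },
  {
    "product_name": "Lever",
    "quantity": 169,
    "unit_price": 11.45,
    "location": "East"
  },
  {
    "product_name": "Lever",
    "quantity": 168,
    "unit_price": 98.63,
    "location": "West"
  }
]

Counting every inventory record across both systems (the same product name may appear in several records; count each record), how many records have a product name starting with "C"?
0

Schema mapping: "item_name" (warehouse_beta) = "product_name" (warehouse_alpha) = product name

Records with product name starting with "C" in warehouse_beta: 0
Records with product name starting with "C" in warehouse_alpha: 0

Total: 0 + 0 = 0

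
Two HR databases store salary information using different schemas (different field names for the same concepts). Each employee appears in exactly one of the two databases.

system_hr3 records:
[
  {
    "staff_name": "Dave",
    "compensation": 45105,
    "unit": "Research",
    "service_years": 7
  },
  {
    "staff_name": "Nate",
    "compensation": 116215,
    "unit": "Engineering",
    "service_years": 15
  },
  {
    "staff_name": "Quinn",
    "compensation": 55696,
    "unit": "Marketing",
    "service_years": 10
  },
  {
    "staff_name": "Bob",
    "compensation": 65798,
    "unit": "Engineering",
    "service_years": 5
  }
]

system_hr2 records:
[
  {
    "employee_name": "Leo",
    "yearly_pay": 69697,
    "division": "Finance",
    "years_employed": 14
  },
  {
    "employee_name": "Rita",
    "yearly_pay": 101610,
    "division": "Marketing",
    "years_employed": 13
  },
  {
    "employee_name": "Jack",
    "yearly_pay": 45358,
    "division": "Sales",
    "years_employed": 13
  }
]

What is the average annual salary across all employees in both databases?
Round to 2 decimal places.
71354.14

Schema mapping: "compensation" (system_hr3) = "yearly_pay" (system_hr2) = annual salary

All salaries: [45105, 116215, 55696, 65798, 69697, 101610, 45358]
Sum: 499479
Count: 7
Average: 499479 / 7 = 71354.14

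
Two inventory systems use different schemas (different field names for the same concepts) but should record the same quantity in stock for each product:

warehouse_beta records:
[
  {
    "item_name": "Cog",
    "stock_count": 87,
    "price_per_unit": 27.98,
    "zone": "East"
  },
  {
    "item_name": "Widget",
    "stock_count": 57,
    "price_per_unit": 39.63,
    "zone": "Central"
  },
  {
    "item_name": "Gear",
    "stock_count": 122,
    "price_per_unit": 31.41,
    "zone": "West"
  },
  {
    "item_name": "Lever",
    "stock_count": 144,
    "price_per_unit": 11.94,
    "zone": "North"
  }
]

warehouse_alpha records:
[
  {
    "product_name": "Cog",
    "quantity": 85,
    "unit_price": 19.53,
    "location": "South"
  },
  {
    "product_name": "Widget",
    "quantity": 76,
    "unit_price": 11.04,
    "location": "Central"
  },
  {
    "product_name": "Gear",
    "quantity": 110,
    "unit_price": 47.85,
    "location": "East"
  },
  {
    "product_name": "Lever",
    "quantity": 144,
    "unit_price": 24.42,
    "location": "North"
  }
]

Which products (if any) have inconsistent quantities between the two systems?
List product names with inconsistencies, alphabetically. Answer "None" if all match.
Cog, Gear, Widget

Schema mappings:
- "item_name" (warehouse_beta) = "product_name" (warehouse_alpha) = product name
- "stock_count" (warehouse_beta) = "quantity" (warehouse_alpha) = quantity

Comparison:
  Cog: 87 vs 85 - MISMATCH
  Widget: 57 vs 76 - MISMATCH
  Gear: 122 vs 110 - MISMATCH
  Lever: 144 vs 144 - MATCH

Products with inconsistencies: Cog, Gear, Widget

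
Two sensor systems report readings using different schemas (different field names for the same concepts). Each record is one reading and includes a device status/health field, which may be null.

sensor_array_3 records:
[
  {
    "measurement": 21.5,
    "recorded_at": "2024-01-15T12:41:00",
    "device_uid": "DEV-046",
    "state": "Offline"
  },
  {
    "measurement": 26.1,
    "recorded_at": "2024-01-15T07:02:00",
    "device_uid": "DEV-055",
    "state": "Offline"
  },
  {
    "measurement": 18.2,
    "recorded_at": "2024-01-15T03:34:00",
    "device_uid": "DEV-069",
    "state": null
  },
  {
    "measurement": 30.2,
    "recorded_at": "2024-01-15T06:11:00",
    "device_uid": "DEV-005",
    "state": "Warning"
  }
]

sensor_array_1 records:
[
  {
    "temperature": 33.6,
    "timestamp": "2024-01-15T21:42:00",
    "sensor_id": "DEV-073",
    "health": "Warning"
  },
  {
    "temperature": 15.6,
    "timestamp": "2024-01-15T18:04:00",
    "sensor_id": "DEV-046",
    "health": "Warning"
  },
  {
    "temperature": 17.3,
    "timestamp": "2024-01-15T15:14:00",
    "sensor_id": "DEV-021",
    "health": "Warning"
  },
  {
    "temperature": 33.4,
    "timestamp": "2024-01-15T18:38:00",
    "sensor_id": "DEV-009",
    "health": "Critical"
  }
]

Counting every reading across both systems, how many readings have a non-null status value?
7

Schema mapping: "state" (sensor_array_3) = "health" (sensor_array_1) = status

Non-null in sensor_array_3: 3
Non-null in sensor_array_1: 4

Total non-null: 3 + 4 = 7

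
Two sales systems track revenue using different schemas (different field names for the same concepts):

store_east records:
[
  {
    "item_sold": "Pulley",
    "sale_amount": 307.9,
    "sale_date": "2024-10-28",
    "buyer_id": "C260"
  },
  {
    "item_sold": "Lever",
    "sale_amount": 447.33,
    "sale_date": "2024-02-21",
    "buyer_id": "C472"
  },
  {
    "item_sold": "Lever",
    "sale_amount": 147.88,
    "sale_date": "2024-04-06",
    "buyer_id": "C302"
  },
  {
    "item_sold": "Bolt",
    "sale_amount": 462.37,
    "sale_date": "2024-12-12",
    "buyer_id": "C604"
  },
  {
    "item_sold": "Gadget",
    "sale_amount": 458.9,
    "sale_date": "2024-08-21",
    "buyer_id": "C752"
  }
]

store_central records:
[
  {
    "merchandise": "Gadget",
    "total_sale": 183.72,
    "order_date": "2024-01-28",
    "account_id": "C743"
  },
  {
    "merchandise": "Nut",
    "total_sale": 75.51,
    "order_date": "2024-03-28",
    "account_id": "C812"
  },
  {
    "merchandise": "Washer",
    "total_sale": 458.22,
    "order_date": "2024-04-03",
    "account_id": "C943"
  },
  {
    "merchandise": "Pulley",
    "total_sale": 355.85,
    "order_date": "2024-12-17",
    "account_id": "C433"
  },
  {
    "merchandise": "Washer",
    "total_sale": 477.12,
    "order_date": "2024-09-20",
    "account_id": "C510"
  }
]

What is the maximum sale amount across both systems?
477.12

Reconcile: "sale_amount" (store_east) = "total_sale" (store_central) = sale amount

Maximum in store_east: 462.37
Maximum in store_central: 477.12

Overall maximum: max(462.37, 477.12) = 477.12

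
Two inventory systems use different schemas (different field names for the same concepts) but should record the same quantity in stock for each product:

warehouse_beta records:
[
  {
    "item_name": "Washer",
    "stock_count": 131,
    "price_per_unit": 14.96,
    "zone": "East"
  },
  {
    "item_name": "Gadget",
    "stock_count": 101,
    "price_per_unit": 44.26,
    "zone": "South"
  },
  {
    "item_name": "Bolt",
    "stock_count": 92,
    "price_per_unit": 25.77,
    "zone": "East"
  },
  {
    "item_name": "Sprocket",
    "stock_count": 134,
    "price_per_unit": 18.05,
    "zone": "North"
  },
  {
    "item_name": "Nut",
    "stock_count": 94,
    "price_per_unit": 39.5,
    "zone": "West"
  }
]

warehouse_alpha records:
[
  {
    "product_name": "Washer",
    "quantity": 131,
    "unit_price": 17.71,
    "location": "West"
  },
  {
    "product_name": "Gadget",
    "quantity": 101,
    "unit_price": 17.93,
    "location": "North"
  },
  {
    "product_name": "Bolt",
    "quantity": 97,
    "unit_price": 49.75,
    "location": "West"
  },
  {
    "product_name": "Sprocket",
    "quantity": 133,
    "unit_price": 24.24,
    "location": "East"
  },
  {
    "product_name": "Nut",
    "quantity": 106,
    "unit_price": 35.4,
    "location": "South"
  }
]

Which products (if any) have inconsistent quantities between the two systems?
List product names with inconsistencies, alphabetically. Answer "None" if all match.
Bolt, Nut, Sprocket

Schema mappings:
- "item_name" (warehouse_beta) = "product_name" (warehouse_alpha) = product name
- "stock_count" (warehouse_beta) = "quantity" (warehouse_alpha) = quantity

Comparison:
  Washer: 131 vs 131 - MATCH
  Gadget: 101 vs 101 - MATCH
  Bolt: 92 vs 97 - MISMATCH
  Sprocket: 134 vs 133 - MISMATCH
  Nut: 94 vs 106 - MISMATCH

Products with inconsistencies: Bolt, Nut, Sprocket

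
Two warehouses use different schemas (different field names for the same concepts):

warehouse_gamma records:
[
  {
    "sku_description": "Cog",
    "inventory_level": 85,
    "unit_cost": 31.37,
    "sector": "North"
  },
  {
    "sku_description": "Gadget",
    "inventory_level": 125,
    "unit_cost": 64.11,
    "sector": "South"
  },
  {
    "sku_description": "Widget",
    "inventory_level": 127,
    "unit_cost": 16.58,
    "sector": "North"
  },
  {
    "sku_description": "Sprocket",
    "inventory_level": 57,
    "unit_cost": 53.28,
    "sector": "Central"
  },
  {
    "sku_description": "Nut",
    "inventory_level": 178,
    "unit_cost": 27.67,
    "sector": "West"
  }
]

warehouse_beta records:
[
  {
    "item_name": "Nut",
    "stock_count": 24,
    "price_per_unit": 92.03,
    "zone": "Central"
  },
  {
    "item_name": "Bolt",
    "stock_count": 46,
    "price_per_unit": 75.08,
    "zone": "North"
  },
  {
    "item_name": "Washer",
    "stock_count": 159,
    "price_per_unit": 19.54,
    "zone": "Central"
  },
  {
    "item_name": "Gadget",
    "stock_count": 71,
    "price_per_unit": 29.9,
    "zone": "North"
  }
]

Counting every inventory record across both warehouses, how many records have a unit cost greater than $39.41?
4

Schema mapping: "unit_cost" (warehouse_gamma) = "price_per_unit" (warehouse_beta) = unit cost

Records > $39.41 in warehouse_gamma: 2
Records > $39.41 in warehouse_beta: 2

Total count: 2 + 2 = 4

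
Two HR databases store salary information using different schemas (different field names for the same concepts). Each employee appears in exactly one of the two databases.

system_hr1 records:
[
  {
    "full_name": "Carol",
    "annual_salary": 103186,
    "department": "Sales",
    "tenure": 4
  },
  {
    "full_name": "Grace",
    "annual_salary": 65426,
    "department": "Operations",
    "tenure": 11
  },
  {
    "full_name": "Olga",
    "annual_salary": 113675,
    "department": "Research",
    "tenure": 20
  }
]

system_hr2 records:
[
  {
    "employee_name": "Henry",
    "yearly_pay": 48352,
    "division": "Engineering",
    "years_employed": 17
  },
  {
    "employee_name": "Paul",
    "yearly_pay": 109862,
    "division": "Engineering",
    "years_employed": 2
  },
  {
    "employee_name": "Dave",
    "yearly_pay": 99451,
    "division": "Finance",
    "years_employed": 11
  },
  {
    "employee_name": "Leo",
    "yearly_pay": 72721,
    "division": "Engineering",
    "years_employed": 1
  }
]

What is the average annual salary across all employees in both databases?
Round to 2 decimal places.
87524.71

Schema mapping: "annual_salary" (system_hr1) = "yearly_pay" (system_hr2) = annual salary

All salaries: [103186, 65426, 113675, 48352, 109862, 99451, 72721]
Sum: 612673
Count: 7
Average: 612673 / 7 = 87524.71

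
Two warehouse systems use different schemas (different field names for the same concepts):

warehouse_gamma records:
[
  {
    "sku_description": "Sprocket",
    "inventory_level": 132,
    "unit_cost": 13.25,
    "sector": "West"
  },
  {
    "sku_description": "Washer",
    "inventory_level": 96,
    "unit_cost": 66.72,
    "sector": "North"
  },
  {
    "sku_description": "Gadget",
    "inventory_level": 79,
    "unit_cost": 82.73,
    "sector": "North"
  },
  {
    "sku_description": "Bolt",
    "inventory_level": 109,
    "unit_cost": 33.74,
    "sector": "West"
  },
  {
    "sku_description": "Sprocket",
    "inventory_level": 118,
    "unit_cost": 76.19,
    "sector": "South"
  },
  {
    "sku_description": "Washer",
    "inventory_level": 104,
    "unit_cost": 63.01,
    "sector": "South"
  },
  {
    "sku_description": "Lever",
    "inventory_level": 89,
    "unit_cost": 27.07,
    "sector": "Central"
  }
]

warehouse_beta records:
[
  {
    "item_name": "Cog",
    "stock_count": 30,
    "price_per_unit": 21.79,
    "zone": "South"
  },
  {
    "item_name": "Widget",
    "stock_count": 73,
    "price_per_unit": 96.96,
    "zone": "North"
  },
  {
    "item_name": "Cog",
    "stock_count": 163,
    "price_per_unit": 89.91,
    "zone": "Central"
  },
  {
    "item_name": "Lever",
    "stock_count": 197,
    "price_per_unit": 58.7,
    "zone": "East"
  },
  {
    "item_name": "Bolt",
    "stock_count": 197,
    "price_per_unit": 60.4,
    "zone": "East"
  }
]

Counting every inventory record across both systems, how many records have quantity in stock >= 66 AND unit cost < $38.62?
3

Schema mappings:
- "inventory_level" (warehouse_gamma) = "stock_count" (warehouse_beta) = quantity
- "unit_cost" (warehouse_gamma) = "price_per_unit" (warehouse_beta) = unit cost

Records meeting both conditions in warehouse_gamma: 3
Records meeting both conditions in warehouse_beta: 0

Total: 3 + 0 = 3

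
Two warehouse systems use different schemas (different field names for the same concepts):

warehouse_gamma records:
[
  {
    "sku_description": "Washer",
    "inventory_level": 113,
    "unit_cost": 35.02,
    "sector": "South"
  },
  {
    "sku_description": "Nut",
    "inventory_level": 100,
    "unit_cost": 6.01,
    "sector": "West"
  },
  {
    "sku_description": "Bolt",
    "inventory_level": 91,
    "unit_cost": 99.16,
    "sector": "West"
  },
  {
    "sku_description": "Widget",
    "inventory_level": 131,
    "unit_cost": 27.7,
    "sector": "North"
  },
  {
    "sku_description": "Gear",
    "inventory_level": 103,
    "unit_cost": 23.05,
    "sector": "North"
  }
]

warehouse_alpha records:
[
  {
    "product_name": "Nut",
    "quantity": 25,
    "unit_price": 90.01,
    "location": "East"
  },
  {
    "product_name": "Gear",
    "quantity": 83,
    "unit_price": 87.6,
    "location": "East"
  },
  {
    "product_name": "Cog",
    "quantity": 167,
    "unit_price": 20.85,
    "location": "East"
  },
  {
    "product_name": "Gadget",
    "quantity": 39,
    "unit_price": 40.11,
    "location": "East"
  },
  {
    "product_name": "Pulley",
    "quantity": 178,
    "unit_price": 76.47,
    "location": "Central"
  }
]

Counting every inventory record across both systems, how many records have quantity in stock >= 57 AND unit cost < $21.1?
2

Schema mappings:
- "inventory_level" (warehouse_gamma) = "quantity" (warehouse_alpha) = quantity
- "unit_cost" (warehouse_gamma) = "unit_price" (warehouse_alpha) = unit cost

Records meeting both conditions in warehouse_gamma: 1
Records meeting both conditions in warehouse_alpha: 1

Total: 1 + 1 = 2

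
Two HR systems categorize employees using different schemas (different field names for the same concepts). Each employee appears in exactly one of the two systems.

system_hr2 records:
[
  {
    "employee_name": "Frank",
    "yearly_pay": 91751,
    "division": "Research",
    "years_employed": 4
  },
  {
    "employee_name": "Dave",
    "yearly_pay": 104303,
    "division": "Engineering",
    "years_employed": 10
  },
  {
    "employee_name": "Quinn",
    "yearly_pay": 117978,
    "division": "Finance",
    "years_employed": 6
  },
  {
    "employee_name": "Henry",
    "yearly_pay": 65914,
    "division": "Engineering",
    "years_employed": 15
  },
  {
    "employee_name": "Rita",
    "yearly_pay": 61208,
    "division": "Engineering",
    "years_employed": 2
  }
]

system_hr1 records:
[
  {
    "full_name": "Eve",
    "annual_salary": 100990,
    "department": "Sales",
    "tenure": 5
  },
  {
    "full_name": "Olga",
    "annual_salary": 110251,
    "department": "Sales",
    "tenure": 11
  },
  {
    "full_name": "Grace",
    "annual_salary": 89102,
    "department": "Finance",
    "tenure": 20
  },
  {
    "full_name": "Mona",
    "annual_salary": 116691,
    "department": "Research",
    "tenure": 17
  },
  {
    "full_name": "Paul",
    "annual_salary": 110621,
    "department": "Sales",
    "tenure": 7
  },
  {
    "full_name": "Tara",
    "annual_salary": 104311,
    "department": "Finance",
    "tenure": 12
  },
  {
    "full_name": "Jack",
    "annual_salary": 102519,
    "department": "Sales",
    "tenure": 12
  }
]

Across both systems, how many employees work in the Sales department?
4

Schema mapping: "division" (system_hr2) = "department" (system_hr1) = department

Sales employees in system_hr2: 0
Sales employees in system_hr1: 4

Total in Sales: 0 + 4 = 4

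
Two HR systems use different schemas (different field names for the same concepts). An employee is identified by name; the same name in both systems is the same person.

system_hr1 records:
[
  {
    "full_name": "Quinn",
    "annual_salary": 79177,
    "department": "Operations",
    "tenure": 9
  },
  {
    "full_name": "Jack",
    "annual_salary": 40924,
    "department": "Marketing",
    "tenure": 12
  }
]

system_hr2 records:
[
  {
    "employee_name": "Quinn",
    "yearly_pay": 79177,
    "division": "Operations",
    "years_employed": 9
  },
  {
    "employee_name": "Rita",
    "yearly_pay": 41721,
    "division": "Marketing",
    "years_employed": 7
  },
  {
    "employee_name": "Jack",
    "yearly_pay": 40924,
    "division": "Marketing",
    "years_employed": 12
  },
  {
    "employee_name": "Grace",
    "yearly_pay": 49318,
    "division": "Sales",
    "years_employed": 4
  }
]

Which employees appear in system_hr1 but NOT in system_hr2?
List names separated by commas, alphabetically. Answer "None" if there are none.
None

Schema mapping: "full_name" (system_hr1) = "employee_name" (system_hr2) = employee name

Names in system_hr1: ['Jack', 'Quinn']
Names in system_hr2: ['Grace', 'Jack', 'Quinn', 'Rita']

In system_hr1 but not system_hr2: None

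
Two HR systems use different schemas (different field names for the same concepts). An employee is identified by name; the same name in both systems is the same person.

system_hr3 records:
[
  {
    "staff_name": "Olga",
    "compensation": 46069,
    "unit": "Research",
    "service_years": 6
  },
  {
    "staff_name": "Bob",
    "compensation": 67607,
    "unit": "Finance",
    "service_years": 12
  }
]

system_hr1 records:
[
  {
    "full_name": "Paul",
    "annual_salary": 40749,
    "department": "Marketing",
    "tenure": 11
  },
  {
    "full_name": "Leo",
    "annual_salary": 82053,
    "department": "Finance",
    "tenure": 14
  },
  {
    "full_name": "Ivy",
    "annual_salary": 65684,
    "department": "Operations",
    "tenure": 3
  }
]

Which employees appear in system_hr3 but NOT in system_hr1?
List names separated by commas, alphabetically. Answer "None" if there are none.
Bob, Olga

Schema mapping: "staff_name" (system_hr3) = "full_name" (system_hr1) = employee name

Names in system_hr3: ['Bob', 'Olga']
Names in system_hr1: ['Ivy', 'Leo', 'Paul']

In system_hr3 but not system_hr1: ['Bob', 'Olga']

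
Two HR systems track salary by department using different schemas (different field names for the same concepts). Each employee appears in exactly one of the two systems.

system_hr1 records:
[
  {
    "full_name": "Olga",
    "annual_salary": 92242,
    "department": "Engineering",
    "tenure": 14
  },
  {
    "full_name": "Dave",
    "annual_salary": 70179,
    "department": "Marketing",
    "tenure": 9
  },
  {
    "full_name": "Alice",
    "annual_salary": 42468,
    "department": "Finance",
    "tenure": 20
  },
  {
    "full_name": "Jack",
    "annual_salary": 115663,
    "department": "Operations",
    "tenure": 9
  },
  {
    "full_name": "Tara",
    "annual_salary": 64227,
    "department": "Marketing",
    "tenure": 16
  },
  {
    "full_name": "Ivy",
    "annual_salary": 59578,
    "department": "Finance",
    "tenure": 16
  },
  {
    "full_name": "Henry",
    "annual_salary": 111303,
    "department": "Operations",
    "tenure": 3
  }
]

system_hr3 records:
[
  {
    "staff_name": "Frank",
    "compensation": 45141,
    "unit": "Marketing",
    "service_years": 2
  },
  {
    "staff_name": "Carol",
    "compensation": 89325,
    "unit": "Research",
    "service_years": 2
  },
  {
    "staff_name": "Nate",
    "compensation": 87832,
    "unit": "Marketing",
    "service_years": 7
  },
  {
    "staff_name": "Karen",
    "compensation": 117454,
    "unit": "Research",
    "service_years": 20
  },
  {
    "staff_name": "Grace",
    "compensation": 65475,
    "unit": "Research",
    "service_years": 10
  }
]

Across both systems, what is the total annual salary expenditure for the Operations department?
226966

Schema mappings:
- "department" (system_hr1) = "unit" (system_hr3) = department
- "annual_salary" (system_hr1) = "compensation" (system_hr3) = salary

Operations salaries from system_hr1: 226966
Operations salaries from system_hr3: 0

Total: 226966 + 0 = 226966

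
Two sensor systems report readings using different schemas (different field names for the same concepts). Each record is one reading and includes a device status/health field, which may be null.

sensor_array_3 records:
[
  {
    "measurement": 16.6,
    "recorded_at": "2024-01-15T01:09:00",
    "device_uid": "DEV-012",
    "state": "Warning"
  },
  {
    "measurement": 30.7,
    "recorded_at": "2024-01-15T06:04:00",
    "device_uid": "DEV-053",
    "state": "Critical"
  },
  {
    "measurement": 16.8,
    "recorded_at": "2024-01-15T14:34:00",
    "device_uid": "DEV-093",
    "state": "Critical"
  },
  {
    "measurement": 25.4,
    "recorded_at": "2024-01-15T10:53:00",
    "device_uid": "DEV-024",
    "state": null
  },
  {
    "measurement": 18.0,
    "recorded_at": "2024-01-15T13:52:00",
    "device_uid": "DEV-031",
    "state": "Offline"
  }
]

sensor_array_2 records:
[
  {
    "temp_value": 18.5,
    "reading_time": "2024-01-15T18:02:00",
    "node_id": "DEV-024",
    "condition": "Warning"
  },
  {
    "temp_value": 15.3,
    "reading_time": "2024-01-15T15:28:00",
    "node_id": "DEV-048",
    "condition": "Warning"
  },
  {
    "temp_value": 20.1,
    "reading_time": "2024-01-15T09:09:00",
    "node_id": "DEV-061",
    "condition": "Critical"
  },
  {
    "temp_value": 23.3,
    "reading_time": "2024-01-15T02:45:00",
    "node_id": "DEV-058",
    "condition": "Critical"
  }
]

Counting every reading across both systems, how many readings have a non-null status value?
8

Schema mapping: "state" (sensor_array_3) = "condition" (sensor_array_2) = status

Non-null in sensor_array_3: 4
Non-null in sensor_array_2: 4

Total non-null: 4 + 4 = 8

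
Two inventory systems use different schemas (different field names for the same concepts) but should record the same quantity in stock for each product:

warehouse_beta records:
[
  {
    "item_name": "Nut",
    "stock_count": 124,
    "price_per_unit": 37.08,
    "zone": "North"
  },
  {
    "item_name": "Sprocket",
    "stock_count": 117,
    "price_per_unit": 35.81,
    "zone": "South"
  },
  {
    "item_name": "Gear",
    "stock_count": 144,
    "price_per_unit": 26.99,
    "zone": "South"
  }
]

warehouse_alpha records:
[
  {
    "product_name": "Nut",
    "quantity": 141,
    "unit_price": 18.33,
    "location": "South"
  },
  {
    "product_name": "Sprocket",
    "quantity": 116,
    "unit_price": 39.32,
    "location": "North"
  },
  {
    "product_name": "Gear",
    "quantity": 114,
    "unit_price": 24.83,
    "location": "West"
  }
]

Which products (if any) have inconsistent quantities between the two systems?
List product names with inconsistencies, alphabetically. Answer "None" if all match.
Gear, Nut, Sprocket

Schema mappings:
- "item_name" (warehouse_beta) = "product_name" (warehouse_alpha) = product name
- "stock_count" (warehouse_beta) = "quantity" (warehouse_alpha) = quantity

Comparison:
  Nut: 124 vs 141 - MISMATCH
  Sprocket: 117 vs 116 - MISMATCH
  Gear: 144 vs 114 - MISMATCH

Products with inconsistencies: Gear, Nut, Sprocket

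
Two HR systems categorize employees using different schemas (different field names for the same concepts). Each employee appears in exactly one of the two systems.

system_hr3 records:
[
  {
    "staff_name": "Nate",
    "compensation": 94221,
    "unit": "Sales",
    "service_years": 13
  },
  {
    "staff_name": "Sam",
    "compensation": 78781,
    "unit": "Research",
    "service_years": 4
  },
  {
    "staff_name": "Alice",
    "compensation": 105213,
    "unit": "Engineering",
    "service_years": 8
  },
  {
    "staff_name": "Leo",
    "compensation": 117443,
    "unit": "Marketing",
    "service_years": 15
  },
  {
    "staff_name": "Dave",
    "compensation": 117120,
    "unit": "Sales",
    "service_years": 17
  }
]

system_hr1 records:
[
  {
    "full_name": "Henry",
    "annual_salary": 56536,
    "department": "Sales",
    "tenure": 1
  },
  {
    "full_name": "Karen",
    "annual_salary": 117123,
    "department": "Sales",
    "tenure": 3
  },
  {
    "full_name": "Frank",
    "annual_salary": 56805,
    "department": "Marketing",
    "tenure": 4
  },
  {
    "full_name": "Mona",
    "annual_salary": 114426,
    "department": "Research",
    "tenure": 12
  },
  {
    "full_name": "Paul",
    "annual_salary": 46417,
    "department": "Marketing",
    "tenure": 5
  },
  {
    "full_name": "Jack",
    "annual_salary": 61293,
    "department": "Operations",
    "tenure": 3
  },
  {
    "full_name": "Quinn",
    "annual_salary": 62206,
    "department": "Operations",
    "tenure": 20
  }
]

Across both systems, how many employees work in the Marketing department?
3

Schema mapping: "unit" (system_hr3) = "department" (system_hr1) = department

Marketing employees in system_hr3: 1
Marketing employees in system_hr1: 2

Total in Marketing: 1 + 2 = 3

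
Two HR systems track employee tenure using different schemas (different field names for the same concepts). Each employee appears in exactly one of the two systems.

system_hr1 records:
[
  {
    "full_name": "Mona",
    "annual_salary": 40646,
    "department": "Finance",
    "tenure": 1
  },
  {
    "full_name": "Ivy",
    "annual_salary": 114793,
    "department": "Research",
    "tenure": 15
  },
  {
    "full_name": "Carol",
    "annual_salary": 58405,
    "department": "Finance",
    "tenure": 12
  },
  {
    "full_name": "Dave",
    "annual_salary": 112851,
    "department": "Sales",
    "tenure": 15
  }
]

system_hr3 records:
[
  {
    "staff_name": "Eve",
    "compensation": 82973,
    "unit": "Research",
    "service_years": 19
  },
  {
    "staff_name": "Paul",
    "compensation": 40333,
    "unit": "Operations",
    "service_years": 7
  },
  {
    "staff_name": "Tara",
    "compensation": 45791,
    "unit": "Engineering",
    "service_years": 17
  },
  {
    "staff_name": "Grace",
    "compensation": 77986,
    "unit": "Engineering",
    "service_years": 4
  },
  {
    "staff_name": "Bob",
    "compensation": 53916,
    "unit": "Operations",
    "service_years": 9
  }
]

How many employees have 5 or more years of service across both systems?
7

Reconcile schemas: "tenure" (system_hr1) = "service_years" (system_hr3) = years of service

From system_hr1: 3 employees with >= 5 years
From system_hr3: 4 employees with >= 5 years

Total: 3 + 4 = 7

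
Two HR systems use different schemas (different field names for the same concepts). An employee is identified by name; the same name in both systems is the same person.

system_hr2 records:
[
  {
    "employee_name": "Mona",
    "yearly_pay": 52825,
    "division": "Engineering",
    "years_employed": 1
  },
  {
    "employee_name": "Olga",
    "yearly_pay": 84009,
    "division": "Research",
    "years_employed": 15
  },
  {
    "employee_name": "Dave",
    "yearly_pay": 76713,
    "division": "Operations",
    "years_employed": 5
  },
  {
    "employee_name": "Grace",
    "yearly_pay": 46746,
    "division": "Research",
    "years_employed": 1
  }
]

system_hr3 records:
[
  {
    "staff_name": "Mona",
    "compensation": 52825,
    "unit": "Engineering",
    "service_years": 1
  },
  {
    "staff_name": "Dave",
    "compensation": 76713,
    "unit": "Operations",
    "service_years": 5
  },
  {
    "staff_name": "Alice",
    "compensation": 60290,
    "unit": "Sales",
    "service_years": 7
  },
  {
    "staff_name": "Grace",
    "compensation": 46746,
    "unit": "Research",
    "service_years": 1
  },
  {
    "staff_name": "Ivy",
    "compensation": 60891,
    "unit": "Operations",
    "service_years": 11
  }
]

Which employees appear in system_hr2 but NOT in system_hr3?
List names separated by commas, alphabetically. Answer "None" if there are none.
Olga

Schema mapping: "employee_name" (system_hr2) = "staff_name" (system_hr3) = employee name

Names in system_hr2: ['Dave', 'Grace', 'Mona', 'Olga']
Names in system_hr3: ['Alice', 'Dave', 'Grace', 'Ivy', 'Mona']

In system_hr2 but not system_hr3: ['Olga']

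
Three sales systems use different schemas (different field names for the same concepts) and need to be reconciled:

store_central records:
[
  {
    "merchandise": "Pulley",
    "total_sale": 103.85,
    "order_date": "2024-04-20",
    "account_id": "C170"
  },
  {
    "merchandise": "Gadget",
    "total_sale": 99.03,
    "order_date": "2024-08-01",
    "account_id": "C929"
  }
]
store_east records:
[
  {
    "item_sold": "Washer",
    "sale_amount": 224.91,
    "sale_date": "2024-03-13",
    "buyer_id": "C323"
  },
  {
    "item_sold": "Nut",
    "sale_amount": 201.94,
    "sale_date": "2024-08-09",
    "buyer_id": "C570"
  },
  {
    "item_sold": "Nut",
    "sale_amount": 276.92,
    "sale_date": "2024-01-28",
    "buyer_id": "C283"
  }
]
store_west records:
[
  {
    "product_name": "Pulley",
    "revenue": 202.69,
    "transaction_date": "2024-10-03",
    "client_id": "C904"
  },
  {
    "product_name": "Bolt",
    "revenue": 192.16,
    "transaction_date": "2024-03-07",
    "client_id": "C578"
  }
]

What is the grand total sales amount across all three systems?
1301.5

Schema reconciliation - all amount fields map to sale amount:

store_central (total_sale): 202.88
store_east (sale_amount): 703.77
store_west (revenue): 394.85

Grand total: 1301.5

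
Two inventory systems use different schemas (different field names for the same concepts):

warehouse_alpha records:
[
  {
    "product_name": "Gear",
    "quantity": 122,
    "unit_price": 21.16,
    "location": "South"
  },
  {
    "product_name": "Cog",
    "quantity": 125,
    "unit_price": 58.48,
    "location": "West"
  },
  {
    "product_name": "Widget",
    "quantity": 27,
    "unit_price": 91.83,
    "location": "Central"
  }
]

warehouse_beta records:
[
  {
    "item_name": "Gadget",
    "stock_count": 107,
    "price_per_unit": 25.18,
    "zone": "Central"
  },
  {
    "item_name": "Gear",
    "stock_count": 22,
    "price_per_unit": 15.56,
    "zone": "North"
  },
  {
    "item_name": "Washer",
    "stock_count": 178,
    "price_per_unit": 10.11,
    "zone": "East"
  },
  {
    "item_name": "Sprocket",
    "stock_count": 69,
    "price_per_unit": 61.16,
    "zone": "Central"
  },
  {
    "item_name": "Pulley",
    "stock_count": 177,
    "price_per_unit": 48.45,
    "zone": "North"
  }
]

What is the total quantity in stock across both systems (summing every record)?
827

To reconcile these schemas, identify the field holding the quantity in stock in each system:
1. In warehouse_alpha it is "quantity"
2. In warehouse_beta it is "stock_count"

From warehouse_alpha: 122 + 125 + 27 = 274
From warehouse_beta: 107 + 22 + 178 + 69 + 177 = 553

Total: 274 + 553 = 827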